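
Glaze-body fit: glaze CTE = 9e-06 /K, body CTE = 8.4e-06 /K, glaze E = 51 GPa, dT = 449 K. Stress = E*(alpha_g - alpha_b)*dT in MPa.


Stress = 51*1000*(9e-06 - 8.4e-06)*449 = 13.7 MPa

13.7


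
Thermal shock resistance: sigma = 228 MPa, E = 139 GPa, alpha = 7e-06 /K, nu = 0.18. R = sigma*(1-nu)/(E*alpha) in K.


R = 228*(1-0.18)/(139*1000*7e-06) = 192 K

192


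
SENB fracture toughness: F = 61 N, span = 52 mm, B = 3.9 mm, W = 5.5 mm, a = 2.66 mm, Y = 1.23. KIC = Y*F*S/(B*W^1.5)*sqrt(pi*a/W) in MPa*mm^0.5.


KIC = 1.23*61*52/(3.9*5.5^1.5)*sqrt(pi*2.66/5.5) = 95.6

95.6


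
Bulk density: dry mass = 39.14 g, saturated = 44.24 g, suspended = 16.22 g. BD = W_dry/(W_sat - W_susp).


BD = 39.14 / (44.24 - 16.22) = 39.14 / 28.02 = 1.397 g/cm^3

1.397


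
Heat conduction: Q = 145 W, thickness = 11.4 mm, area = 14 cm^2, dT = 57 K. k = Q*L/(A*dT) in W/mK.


k = 145*11.4/1000/(14/10000*57) = 20.71 W/mK

20.71


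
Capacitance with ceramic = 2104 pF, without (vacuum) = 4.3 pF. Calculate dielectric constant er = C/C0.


er = 2104 / 4.3 = 489.3

489.3


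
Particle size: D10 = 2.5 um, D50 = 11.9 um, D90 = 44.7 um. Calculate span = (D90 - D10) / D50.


Span = (44.7 - 2.5) / 11.9 = 42.2 / 11.9 = 3.546

3.546


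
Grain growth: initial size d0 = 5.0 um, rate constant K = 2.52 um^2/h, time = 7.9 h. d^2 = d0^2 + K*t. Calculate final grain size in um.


d^2 = 5.0^2 + 2.52*7.9 = 44.908
d = sqrt(44.908) = 6.7 um

6.7


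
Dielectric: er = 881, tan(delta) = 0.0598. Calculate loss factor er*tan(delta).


Loss = 881 * 0.0598 = 52.684

52.684


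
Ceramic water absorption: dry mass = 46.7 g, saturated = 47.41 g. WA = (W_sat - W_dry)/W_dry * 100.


WA = (47.41 - 46.7) / 46.7 * 100 = 1.52%

1.52


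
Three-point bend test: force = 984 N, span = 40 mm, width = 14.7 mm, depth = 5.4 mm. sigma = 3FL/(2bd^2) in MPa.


sigma = 3*984*40/(2*14.7*5.4^2) = 137.7 MPa

137.7


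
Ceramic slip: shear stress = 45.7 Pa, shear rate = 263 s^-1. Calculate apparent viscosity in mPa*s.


eta = tau/gamma * 1000 = 45.7/263 * 1000 = 173.8 mPa*s

173.8


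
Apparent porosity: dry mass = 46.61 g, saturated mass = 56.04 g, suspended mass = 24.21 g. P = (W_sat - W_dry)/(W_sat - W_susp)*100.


P = (56.04 - 46.61) / (56.04 - 24.21) * 100 = 9.43 / 31.83 * 100 = 29.6%

29.6


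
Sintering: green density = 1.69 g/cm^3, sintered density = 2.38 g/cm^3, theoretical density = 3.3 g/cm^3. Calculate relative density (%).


Relative = 2.38 / 3.3 * 100 = 72.1%

72.1


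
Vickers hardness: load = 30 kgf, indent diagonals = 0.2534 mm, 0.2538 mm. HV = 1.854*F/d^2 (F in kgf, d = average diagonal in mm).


d_avg = (0.2534+0.2538)/2 = 0.2536 mm
HV = 1.854*30/0.2536^2 = 865

865


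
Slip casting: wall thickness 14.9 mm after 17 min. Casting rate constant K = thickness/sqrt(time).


K = 14.9 / sqrt(17) = 14.9 / 4.1231 = 3.614 mm/min^0.5

3.614


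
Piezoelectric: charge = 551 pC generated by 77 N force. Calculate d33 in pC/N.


d33 = 551 / 77 = 7.2 pC/N

7.2


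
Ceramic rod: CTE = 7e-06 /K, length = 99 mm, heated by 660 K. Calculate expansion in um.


dL = 7e-06 * 99 * 660 * 1000 = 457.38 um

457.38


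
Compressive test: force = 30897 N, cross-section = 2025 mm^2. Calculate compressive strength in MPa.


CS = 30897 / 2025 = 15.3 MPa

15.3


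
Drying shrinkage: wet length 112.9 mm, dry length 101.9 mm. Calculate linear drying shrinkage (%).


DS = (112.9 - 101.9) / 112.9 * 100 = 9.74%

9.74


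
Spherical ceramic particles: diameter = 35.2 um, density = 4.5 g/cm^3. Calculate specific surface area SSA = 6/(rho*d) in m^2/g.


SSA = 6 / (4.5 * 35.2) = 0.038 m^2/g

0.038


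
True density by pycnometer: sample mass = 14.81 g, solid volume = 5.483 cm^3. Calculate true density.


TD = 14.81 / 5.483 = 2.701 g/cm^3

2.701


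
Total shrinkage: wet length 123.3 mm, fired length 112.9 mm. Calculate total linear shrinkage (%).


TS = (123.3 - 112.9) / 123.3 * 100 = 8.43%

8.43


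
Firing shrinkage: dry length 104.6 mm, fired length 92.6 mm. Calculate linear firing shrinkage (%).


FS = (104.6 - 92.6) / 104.6 * 100 = 11.47%

11.47


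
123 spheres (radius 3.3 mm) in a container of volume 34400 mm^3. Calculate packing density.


V_sphere = 4/3*pi*3.3^3 = 150.5326 mm^3
Total V = 123*150.5326 = 18515.5098 mm^3
PD = 18515.5098 / 34400 = 0.538

0.538


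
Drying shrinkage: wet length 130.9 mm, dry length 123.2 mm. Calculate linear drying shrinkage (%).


DS = (130.9 - 123.2) / 130.9 * 100 = 5.88%

5.88


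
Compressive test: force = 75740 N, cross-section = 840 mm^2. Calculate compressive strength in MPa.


CS = 75740 / 840 = 90.2 MPa

90.2


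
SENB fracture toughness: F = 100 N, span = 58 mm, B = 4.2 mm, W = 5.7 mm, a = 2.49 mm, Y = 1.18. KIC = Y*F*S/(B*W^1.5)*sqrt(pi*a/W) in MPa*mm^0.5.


KIC = 1.18*100*58/(4.2*5.7^1.5)*sqrt(pi*2.49/5.7) = 140.28

140.28


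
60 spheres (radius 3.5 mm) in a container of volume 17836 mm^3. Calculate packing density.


V_sphere = 4/3*pi*3.5^3 = 179.5944 mm^3
Total V = 60*179.5944 = 10775.664 mm^3
PD = 10775.664 / 17836 = 0.604

0.604


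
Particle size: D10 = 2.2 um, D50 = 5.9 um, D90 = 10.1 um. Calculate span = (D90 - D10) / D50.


Span = (10.1 - 2.2) / 5.9 = 7.9 / 5.9 = 1.339

1.339


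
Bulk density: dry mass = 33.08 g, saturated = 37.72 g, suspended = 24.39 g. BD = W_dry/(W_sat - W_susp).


BD = 33.08 / (37.72 - 24.39) = 33.08 / 13.33 = 2.482 g/cm^3

2.482


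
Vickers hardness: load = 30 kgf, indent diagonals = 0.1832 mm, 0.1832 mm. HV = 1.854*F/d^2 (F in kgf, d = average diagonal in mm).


d_avg = (0.1832+0.1832)/2 = 0.1832 mm
HV = 1.854*30/0.1832^2 = 1657

1657


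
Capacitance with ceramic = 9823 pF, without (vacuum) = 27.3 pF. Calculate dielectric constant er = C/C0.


er = 9823 / 27.3 = 359.82

359.82


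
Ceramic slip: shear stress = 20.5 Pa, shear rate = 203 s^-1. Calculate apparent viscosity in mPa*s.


eta = tau/gamma * 1000 = 20.5/203 * 1000 = 101.0 mPa*s

101.0


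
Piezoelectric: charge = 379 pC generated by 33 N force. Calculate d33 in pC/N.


d33 = 379 / 33 = 11.5 pC/N

11.5


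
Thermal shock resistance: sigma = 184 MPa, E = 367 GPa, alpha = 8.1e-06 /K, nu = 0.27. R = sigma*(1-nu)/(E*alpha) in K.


R = 184*(1-0.27)/(367*1000*8.1e-06) = 45 K

45


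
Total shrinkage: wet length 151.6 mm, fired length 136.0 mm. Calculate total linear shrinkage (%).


TS = (151.6 - 136.0) / 151.6 * 100 = 10.29%

10.29


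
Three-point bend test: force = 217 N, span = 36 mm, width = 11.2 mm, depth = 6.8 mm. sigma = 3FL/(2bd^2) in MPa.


sigma = 3*217*36/(2*11.2*6.8^2) = 22.6 MPa

22.6


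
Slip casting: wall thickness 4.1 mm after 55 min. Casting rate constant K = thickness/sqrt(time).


K = 4.1 / sqrt(55) = 4.1 / 7.4162 = 0.553 mm/min^0.5

0.553


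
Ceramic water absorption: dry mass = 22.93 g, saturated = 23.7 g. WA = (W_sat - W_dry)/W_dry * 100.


WA = (23.7 - 22.93) / 22.93 * 100 = 3.36%

3.36


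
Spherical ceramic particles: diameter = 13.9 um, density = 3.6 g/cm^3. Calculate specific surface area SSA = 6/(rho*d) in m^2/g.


SSA = 6 / (3.6 * 13.9) = 0.12 m^2/g

0.12


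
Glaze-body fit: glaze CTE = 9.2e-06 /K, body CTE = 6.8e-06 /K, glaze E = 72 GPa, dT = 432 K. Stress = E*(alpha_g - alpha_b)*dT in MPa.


Stress = 72*1000*(9.2e-06 - 6.8e-06)*432 = 74.6 MPa

74.6


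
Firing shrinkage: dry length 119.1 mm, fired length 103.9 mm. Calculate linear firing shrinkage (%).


FS = (119.1 - 103.9) / 119.1 * 100 = 12.76%

12.76


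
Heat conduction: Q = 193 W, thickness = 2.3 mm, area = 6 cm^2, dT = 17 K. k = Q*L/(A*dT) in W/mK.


k = 193*2.3/1000/(6/10000*17) = 43.52 W/mK

43.52


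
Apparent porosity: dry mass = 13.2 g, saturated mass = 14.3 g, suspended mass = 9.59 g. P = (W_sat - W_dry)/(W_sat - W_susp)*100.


P = (14.3 - 13.2) / (14.3 - 9.59) * 100 = 1.1 / 4.71 * 100 = 23.4%

23.4


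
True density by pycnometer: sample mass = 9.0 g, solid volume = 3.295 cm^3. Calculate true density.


TD = 9.0 / 3.295 = 2.731 g/cm^3

2.731


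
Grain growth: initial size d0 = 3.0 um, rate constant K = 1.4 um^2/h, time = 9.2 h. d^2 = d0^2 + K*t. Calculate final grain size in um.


d^2 = 3.0^2 + 1.4*9.2 = 21.88
d = sqrt(21.88) = 4.68 um

4.68


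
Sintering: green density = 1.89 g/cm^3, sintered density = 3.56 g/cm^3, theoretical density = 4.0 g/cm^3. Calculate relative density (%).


Relative = 3.56 / 4.0 * 100 = 89.0%

89.0


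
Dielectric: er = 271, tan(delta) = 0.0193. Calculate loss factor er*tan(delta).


Loss = 271 * 0.0193 = 5.23

5.23


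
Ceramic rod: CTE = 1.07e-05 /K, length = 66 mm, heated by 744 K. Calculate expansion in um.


dL = 1.07e-05 * 66 * 744 * 1000 = 525.413 um

525.413


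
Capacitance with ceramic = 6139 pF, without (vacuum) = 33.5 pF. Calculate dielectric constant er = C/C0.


er = 6139 / 33.5 = 183.25

183.25


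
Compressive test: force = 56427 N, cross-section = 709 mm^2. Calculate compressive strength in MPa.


CS = 56427 / 709 = 79.6 MPa

79.6


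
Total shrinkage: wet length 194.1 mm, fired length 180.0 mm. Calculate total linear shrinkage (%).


TS = (194.1 - 180.0) / 194.1 * 100 = 7.26%

7.26


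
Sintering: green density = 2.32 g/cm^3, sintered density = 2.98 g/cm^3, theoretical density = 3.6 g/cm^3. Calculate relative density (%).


Relative = 2.98 / 3.6 * 100 = 82.8%

82.8


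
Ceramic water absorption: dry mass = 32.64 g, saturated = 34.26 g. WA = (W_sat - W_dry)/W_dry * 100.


WA = (34.26 - 32.64) / 32.64 * 100 = 4.96%

4.96


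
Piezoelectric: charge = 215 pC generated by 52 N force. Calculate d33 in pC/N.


d33 = 215 / 52 = 4.1 pC/N

4.1


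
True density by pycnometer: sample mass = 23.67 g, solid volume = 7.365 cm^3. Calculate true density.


TD = 23.67 / 7.365 = 3.214 g/cm^3

3.214


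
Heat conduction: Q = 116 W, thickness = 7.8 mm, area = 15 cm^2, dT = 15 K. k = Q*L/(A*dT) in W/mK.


k = 116*7.8/1000/(15/10000*15) = 40.21 W/mK

40.21


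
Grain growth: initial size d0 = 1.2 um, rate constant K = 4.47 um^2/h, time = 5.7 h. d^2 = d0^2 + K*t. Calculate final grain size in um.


d^2 = 1.2^2 + 4.47*5.7 = 26.919
d = sqrt(26.919) = 5.19 um

5.19


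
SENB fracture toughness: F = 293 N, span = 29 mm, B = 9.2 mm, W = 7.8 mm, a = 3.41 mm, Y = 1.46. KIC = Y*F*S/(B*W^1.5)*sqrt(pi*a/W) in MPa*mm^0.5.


KIC = 1.46*293*29/(9.2*7.8^1.5)*sqrt(pi*3.41/7.8) = 72.54

72.54


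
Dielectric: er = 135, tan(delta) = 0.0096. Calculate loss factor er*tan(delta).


Loss = 135 * 0.0096 = 1.296

1.296


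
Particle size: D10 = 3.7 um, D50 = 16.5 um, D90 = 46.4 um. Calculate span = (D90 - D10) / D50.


Span = (46.4 - 3.7) / 16.5 = 42.7 / 16.5 = 2.588

2.588


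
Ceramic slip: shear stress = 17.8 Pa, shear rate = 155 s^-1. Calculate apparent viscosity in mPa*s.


eta = tau/gamma * 1000 = 17.8/155 * 1000 = 114.8 mPa*s

114.8


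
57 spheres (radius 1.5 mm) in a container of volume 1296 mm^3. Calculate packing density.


V_sphere = 4/3*pi*1.5^3 = 14.1372 mm^3
Total V = 57*14.1372 = 805.8204 mm^3
PD = 805.8204 / 1296 = 0.622

0.622


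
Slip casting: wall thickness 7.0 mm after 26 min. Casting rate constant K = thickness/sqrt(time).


K = 7.0 / sqrt(26) = 7.0 / 5.099 = 1.373 mm/min^0.5

1.373


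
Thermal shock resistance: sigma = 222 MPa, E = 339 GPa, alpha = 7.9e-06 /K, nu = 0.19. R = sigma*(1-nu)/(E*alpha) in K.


R = 222*(1-0.19)/(339*1000*7.9e-06) = 67 K

67


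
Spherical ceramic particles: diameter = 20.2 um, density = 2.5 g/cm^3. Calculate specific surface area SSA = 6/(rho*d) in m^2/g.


SSA = 6 / (2.5 * 20.2) = 0.119 m^2/g

0.119


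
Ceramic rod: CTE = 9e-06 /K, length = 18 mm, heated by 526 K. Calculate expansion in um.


dL = 9e-06 * 18 * 526 * 1000 = 85.212 um

85.212


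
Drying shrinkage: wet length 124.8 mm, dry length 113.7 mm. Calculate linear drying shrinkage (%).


DS = (124.8 - 113.7) / 124.8 * 100 = 8.89%

8.89


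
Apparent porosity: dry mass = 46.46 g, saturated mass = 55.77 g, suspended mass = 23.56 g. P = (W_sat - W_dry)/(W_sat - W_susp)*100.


P = (55.77 - 46.46) / (55.77 - 23.56) * 100 = 9.31 / 32.21 * 100 = 28.9%

28.9


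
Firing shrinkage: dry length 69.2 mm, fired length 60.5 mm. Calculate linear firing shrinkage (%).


FS = (69.2 - 60.5) / 69.2 * 100 = 12.57%

12.57


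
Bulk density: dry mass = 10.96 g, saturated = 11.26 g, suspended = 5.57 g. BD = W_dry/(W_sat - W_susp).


BD = 10.96 / (11.26 - 5.57) = 10.96 / 5.69 = 1.926 g/cm^3

1.926


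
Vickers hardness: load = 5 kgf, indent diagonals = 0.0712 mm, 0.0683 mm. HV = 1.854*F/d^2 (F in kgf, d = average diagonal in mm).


d_avg = (0.0712+0.0683)/2 = 0.06975 mm
HV = 1.854*5/0.06975^2 = 1905

1905


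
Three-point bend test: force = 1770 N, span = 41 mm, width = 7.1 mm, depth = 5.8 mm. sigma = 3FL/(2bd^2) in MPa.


sigma = 3*1770*41/(2*7.1*5.8^2) = 455.8 MPa

455.8


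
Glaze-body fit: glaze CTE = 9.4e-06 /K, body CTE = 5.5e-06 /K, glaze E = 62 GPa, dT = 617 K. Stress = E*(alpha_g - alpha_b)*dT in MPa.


Stress = 62*1000*(9.4e-06 - 5.5e-06)*617 = 149.2 MPa

149.2


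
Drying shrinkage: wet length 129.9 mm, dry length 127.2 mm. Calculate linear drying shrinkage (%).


DS = (129.9 - 127.2) / 129.9 * 100 = 2.08%

2.08


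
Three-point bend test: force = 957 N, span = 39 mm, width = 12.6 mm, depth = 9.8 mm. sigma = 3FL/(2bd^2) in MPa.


sigma = 3*957*39/(2*12.6*9.8^2) = 46.3 MPa

46.3


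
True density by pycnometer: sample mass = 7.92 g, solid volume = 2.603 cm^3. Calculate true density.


TD = 7.92 / 2.603 = 3.043 g/cm^3

3.043


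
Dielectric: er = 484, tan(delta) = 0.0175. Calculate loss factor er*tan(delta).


Loss = 484 * 0.0175 = 8.47

8.47


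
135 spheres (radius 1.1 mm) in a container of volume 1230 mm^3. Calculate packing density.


V_sphere = 4/3*pi*1.1^3 = 5.5753 mm^3
Total V = 135*5.5753 = 752.6655 mm^3
PD = 752.6655 / 1230 = 0.612

0.612


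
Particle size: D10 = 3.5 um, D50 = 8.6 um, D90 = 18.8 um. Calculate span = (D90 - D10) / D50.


Span = (18.8 - 3.5) / 8.6 = 15.3 / 8.6 = 1.779

1.779


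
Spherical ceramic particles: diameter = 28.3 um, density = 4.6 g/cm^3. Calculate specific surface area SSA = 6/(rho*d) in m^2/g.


SSA = 6 / (4.6 * 28.3) = 0.046 m^2/g

0.046


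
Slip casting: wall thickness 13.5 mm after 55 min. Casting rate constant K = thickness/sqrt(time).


K = 13.5 / sqrt(55) = 13.5 / 7.4162 = 1.82 mm/min^0.5

1.82


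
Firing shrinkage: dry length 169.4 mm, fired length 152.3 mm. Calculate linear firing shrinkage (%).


FS = (169.4 - 152.3) / 169.4 * 100 = 10.09%

10.09


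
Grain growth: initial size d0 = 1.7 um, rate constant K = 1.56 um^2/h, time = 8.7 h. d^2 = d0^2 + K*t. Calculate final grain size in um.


d^2 = 1.7^2 + 1.56*8.7 = 16.462
d = sqrt(16.462) = 4.06 um

4.06


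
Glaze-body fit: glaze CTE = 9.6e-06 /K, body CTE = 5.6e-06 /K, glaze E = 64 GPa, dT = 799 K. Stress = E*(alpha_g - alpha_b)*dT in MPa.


Stress = 64*1000*(9.6e-06 - 5.6e-06)*799 = 204.5 MPa

204.5


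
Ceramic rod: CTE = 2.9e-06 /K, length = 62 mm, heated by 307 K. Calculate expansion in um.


dL = 2.9e-06 * 62 * 307 * 1000 = 55.199 um

55.199


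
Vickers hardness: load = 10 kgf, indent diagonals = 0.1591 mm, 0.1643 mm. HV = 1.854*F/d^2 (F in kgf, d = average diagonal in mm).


d_avg = (0.1591+0.1643)/2 = 0.1617 mm
HV = 1.854*10/0.1617^2 = 709

709


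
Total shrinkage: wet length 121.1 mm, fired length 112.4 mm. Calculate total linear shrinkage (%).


TS = (121.1 - 112.4) / 121.1 * 100 = 7.18%

7.18


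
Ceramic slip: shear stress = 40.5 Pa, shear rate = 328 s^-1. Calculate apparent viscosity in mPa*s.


eta = tau/gamma * 1000 = 40.5/328 * 1000 = 123.5 mPa*s

123.5


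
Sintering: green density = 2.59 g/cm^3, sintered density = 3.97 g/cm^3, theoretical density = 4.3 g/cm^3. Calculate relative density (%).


Relative = 3.97 / 4.3 * 100 = 92.3%

92.3


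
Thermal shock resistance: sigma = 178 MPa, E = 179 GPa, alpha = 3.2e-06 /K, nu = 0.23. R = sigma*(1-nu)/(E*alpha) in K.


R = 178*(1-0.23)/(179*1000*3.2e-06) = 239 K

239


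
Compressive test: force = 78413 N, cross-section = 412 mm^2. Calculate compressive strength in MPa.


CS = 78413 / 412 = 190.3 MPa

190.3


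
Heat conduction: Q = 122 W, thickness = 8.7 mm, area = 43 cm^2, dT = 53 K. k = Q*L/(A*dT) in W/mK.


k = 122*8.7/1000/(43/10000*53) = 4.66 W/mK

4.66


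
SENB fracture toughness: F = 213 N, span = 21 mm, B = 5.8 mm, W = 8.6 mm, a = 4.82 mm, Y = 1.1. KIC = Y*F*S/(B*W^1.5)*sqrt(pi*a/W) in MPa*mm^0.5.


KIC = 1.1*213*21/(5.8*8.6^1.5)*sqrt(pi*4.82/8.6) = 44.63

44.63


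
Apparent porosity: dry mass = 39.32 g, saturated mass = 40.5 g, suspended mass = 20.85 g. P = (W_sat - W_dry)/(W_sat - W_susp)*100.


P = (40.5 - 39.32) / (40.5 - 20.85) * 100 = 1.18 / 19.65 * 100 = 6.0%

6.0


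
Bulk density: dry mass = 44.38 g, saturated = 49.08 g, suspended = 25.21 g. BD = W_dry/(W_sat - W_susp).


BD = 44.38 / (49.08 - 25.21) = 44.38 / 23.87 = 1.859 g/cm^3

1.859


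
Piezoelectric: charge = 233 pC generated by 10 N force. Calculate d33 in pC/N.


d33 = 233 / 10 = 23.3 pC/N

23.3


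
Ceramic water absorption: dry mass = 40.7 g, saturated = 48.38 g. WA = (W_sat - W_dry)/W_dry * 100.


WA = (48.38 - 40.7) / 40.7 * 100 = 18.87%

18.87


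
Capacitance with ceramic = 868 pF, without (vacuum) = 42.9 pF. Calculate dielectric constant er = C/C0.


er = 868 / 42.9 = 20.23

20.23


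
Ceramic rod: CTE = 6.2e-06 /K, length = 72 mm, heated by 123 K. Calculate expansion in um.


dL = 6.2e-06 * 72 * 123 * 1000 = 54.907 um

54.907


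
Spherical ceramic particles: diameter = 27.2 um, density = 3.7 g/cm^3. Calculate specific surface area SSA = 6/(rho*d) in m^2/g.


SSA = 6 / (3.7 * 27.2) = 0.06 m^2/g

0.06


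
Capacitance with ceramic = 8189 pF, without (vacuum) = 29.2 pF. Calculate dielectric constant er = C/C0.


er = 8189 / 29.2 = 280.45

280.45


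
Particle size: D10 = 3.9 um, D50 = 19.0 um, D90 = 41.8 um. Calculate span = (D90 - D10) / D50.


Span = (41.8 - 3.9) / 19.0 = 37.9 / 19.0 = 1.995

1.995


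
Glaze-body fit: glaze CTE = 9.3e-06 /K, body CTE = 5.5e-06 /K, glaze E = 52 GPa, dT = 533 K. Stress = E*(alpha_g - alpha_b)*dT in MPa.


Stress = 52*1000*(9.3e-06 - 5.5e-06)*533 = 105.3 MPa

105.3


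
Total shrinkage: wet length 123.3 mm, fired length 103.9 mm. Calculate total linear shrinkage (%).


TS = (123.3 - 103.9) / 123.3 * 100 = 15.73%

15.73


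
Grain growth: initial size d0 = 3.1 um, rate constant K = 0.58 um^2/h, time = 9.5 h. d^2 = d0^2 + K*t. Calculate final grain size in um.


d^2 = 3.1^2 + 0.58*9.5 = 15.12
d = sqrt(15.12) = 3.89 um

3.89


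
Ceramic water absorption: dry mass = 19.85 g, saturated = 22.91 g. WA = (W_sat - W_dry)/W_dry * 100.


WA = (22.91 - 19.85) / 19.85 * 100 = 15.42%

15.42


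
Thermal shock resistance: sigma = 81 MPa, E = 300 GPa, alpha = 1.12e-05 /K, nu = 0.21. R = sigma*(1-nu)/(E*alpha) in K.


R = 81*(1-0.21)/(300*1000*1.12e-05) = 19 K

19


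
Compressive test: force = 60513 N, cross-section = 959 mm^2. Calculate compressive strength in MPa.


CS = 60513 / 959 = 63.1 MPa

63.1


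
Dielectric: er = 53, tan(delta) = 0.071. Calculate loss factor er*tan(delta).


Loss = 53 * 0.071 = 3.763

3.763


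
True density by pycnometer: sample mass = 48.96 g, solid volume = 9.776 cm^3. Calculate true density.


TD = 48.96 / 9.776 = 5.008 g/cm^3

5.008


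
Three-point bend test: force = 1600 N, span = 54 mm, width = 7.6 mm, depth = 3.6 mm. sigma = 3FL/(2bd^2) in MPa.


sigma = 3*1600*54/(2*7.6*3.6^2) = 1315.8 MPa

1315.8


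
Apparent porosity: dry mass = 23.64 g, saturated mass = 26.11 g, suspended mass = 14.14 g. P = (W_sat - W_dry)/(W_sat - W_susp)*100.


P = (26.11 - 23.64) / (26.11 - 14.14) * 100 = 2.47 / 11.97 * 100 = 20.6%

20.6


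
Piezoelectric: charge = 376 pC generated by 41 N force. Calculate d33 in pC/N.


d33 = 376 / 41 = 9.2 pC/N

9.2


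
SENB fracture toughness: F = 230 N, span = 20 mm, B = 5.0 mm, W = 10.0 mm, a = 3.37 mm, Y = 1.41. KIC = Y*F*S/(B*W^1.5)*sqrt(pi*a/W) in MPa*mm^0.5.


KIC = 1.41*230*20/(5.0*10.0^1.5)*sqrt(pi*3.37/10.0) = 42.21

42.21


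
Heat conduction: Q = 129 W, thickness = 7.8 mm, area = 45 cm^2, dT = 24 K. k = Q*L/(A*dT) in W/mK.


k = 129*7.8/1000/(45/10000*24) = 9.32 W/mK

9.32


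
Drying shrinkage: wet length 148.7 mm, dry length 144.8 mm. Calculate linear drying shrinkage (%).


DS = (148.7 - 144.8) / 148.7 * 100 = 2.62%

2.62


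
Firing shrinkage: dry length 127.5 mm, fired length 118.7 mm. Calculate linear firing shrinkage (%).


FS = (127.5 - 118.7) / 127.5 * 100 = 6.9%

6.9


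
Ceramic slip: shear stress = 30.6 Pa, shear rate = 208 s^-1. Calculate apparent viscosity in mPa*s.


eta = tau/gamma * 1000 = 30.6/208 * 1000 = 147.1 mPa*s

147.1


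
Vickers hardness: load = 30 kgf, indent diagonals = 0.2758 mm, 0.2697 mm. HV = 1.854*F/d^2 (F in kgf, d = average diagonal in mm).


d_avg = (0.2758+0.2697)/2 = 0.27275 mm
HV = 1.854*30/0.27275^2 = 748

748


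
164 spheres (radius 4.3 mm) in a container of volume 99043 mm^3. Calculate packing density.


V_sphere = 4/3*pi*4.3^3 = 333.0381 mm^3
Total V = 164*333.0381 = 54618.2484 mm^3
PD = 54618.2484 / 99043 = 0.551

0.551


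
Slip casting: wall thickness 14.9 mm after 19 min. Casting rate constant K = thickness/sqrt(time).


K = 14.9 / sqrt(19) = 14.9 / 4.3589 = 3.418 mm/min^0.5

3.418


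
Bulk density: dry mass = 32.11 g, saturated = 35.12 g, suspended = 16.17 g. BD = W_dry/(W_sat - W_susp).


BD = 32.11 / (35.12 - 16.17) = 32.11 / 18.95 = 1.694 g/cm^3

1.694


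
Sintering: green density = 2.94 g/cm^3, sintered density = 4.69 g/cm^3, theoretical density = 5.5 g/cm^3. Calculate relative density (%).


Relative = 4.69 / 5.5 * 100 = 85.3%

85.3


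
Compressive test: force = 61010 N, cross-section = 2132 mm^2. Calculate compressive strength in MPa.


CS = 61010 / 2132 = 28.6 MPa

28.6


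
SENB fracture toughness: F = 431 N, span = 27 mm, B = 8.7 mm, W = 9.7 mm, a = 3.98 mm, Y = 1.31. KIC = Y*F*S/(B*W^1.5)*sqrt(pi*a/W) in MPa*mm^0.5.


KIC = 1.31*431*27/(8.7*9.7^1.5)*sqrt(pi*3.98/9.7) = 65.85

65.85


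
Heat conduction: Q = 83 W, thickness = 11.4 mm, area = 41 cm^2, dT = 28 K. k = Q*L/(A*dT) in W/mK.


k = 83*11.4/1000/(41/10000*28) = 8.24 W/mK

8.24


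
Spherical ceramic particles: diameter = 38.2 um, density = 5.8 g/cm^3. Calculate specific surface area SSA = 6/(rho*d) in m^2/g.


SSA = 6 / (5.8 * 38.2) = 0.027 m^2/g

0.027


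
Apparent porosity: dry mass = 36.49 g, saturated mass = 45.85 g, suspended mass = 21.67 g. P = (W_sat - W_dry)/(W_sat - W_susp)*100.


P = (45.85 - 36.49) / (45.85 - 21.67) * 100 = 9.36 / 24.18 * 100 = 38.7%

38.7


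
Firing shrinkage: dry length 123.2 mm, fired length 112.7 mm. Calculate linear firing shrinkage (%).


FS = (123.2 - 112.7) / 123.2 * 100 = 8.52%

8.52


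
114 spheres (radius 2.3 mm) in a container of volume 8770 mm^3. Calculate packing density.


V_sphere = 4/3*pi*2.3^3 = 50.965 mm^3
Total V = 114*50.965 = 5810.01 mm^3
PD = 5810.01 / 8770 = 0.662

0.662


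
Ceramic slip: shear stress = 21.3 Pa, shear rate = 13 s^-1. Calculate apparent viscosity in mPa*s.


eta = tau/gamma * 1000 = 21.3/13 * 1000 = 1638.5 mPa*s

1638.5


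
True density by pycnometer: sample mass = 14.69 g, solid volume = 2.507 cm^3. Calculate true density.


TD = 14.69 / 2.507 = 5.86 g/cm^3

5.86


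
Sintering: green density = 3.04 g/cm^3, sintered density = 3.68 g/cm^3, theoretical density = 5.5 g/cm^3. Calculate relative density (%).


Relative = 3.68 / 5.5 * 100 = 66.9%

66.9


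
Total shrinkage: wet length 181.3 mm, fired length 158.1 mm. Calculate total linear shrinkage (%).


TS = (181.3 - 158.1) / 181.3 * 100 = 12.8%

12.8


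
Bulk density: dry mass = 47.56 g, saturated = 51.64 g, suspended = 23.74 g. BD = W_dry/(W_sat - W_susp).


BD = 47.56 / (51.64 - 23.74) = 47.56 / 27.9 = 1.705 g/cm^3

1.705


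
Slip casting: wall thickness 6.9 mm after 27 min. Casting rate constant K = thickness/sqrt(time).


K = 6.9 / sqrt(27) = 6.9 / 5.1962 = 1.328 mm/min^0.5

1.328


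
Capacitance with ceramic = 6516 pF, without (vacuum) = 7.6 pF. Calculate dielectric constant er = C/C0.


er = 6516 / 7.6 = 857.37

857.37


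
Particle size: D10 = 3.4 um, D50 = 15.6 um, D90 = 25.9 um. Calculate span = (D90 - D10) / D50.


Span = (25.9 - 3.4) / 15.6 = 22.5 / 15.6 = 1.442

1.442


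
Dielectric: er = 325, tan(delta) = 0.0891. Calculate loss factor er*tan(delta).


Loss = 325 * 0.0891 = 28.958

28.958


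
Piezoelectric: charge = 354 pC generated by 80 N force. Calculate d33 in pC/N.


d33 = 354 / 80 = 4.4 pC/N

4.4


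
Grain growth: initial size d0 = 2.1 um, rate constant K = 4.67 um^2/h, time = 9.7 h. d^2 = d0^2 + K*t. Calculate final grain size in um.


d^2 = 2.1^2 + 4.67*9.7 = 49.709
d = sqrt(49.709) = 7.05 um

7.05


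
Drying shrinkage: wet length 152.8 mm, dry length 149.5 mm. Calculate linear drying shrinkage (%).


DS = (152.8 - 149.5) / 152.8 * 100 = 2.16%

2.16


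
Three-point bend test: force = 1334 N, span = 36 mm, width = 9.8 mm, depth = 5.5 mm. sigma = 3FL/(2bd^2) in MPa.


sigma = 3*1334*36/(2*9.8*5.5^2) = 243.0 MPa

243.0


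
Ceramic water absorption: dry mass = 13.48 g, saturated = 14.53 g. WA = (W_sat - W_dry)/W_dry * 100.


WA = (14.53 - 13.48) / 13.48 * 100 = 7.79%

7.79


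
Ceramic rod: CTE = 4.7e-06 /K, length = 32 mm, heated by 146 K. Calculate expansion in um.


dL = 4.7e-06 * 32 * 146 * 1000 = 21.958 um

21.958


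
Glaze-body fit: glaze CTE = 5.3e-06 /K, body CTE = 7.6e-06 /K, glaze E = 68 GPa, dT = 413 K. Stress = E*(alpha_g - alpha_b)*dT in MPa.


Stress = 68*1000*(5.3e-06 - 7.6e-06)*413 = -64.6 MPa

-64.6


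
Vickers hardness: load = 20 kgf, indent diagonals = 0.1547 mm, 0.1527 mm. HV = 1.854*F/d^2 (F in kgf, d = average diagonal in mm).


d_avg = (0.1547+0.1527)/2 = 0.1537 mm
HV = 1.854*20/0.1537^2 = 1570

1570


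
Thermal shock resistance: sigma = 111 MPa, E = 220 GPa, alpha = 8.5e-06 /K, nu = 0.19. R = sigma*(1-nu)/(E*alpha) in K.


R = 111*(1-0.19)/(220*1000*8.5e-06) = 48 K

48


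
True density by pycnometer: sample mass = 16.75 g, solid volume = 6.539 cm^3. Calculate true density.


TD = 16.75 / 6.539 = 2.562 g/cm^3

2.562


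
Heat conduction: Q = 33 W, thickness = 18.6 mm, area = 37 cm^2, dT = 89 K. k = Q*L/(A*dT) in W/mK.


k = 33*18.6/1000/(37/10000*89) = 1.86 W/mK

1.86


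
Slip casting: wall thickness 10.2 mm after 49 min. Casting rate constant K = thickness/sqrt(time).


K = 10.2 / sqrt(49) = 10.2 / 7.0 = 1.457 mm/min^0.5

1.457


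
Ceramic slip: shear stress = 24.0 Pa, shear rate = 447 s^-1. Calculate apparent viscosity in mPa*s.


eta = tau/gamma * 1000 = 24.0/447 * 1000 = 53.7 mPa*s

53.7


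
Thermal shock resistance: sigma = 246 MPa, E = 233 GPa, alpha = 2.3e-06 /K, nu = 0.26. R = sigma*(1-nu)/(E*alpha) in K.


R = 246*(1-0.26)/(233*1000*2.3e-06) = 340 K

340


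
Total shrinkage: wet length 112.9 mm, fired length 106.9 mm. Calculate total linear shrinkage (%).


TS = (112.9 - 106.9) / 112.9 * 100 = 5.31%

5.31


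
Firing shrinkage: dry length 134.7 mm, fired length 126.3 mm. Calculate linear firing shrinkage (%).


FS = (134.7 - 126.3) / 134.7 * 100 = 6.24%

6.24


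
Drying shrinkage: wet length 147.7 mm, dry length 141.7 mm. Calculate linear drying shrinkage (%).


DS = (147.7 - 141.7) / 147.7 * 100 = 4.06%

4.06


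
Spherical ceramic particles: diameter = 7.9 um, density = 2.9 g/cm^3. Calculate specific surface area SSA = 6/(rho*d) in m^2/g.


SSA = 6 / (2.9 * 7.9) = 0.262 m^2/g

0.262


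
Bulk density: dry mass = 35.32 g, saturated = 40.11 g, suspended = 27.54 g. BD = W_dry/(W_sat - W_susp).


BD = 35.32 / (40.11 - 27.54) = 35.32 / 12.57 = 2.81 g/cm^3

2.81


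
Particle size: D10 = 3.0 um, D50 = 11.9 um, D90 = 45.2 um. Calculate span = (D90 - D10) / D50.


Span = (45.2 - 3.0) / 11.9 = 42.2 / 11.9 = 3.546

3.546


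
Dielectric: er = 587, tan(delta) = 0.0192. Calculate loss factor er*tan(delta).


Loss = 587 * 0.0192 = 11.27

11.27


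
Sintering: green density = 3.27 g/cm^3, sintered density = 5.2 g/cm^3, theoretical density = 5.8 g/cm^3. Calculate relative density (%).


Relative = 5.2 / 5.8 * 100 = 89.7%

89.7


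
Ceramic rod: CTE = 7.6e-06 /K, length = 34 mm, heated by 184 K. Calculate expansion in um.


dL = 7.6e-06 * 34 * 184 * 1000 = 47.546 um

47.546


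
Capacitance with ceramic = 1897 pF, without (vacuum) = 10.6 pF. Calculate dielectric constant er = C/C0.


er = 1897 / 10.6 = 178.96

178.96


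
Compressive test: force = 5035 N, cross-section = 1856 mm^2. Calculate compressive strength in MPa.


CS = 5035 / 1856 = 2.7 MPa

2.7


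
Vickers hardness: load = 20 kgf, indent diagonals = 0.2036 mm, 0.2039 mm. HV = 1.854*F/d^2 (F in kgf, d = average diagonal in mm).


d_avg = (0.2036+0.2039)/2 = 0.20375 mm
HV = 1.854*20/0.20375^2 = 893

893


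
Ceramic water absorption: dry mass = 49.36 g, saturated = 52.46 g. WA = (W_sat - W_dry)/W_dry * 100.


WA = (52.46 - 49.36) / 49.36 * 100 = 6.28%

6.28


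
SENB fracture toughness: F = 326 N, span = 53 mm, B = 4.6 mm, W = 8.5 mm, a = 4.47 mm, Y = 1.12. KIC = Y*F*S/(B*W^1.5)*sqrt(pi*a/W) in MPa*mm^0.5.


KIC = 1.12*326*53/(4.6*8.5^1.5)*sqrt(pi*4.47/8.5) = 218.19

218.19


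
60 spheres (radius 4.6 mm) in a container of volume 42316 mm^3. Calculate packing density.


V_sphere = 4/3*pi*4.6^3 = 407.7201 mm^3
Total V = 60*407.7201 = 24463.206 mm^3
PD = 24463.206 / 42316 = 0.578

0.578


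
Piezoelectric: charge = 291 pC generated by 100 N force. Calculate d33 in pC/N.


d33 = 291 / 100 = 2.9 pC/N

2.9


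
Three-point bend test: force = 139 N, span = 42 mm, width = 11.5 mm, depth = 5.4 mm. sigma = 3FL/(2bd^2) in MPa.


sigma = 3*139*42/(2*11.5*5.4^2) = 26.1 MPa

26.1


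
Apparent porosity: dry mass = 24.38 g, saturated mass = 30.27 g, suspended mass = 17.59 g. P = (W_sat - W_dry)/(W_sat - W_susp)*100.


P = (30.27 - 24.38) / (30.27 - 17.59) * 100 = 5.89 / 12.68 * 100 = 46.5%

46.5


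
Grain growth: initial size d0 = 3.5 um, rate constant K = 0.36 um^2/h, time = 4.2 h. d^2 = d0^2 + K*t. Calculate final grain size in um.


d^2 = 3.5^2 + 0.36*4.2 = 13.762
d = sqrt(13.762) = 3.71 um

3.71


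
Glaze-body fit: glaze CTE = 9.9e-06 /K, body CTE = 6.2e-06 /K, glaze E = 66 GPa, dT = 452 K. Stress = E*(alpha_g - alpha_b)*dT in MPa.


Stress = 66*1000*(9.9e-06 - 6.2e-06)*452 = 110.4 MPa

110.4


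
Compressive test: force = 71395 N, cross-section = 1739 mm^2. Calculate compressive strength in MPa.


CS = 71395 / 1739 = 41.1 MPa

41.1


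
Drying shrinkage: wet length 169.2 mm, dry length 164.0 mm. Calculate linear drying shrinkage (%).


DS = (169.2 - 164.0) / 169.2 * 100 = 3.07%

3.07


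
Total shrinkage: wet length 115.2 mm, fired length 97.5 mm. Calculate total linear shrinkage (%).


TS = (115.2 - 97.5) / 115.2 * 100 = 15.36%

15.36


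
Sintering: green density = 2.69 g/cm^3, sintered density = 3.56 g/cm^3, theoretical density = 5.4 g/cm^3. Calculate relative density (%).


Relative = 3.56 / 5.4 * 100 = 65.9%

65.9


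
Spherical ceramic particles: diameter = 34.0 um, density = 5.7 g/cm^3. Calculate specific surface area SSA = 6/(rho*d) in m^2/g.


SSA = 6 / (5.7 * 34.0) = 0.031 m^2/g

0.031


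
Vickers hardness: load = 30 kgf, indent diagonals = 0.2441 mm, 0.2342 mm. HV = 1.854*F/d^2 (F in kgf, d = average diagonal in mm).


d_avg = (0.2441+0.2342)/2 = 0.23915 mm
HV = 1.854*30/0.23915^2 = 973

973


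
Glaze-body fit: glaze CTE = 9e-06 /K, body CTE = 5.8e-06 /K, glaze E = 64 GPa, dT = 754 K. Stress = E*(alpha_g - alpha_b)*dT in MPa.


Stress = 64*1000*(9e-06 - 5.8e-06)*754 = 154.4 MPa

154.4


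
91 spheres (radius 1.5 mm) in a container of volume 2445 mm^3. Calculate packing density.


V_sphere = 4/3*pi*1.5^3 = 14.1372 mm^3
Total V = 91*14.1372 = 1286.4852 mm^3
PD = 1286.4852 / 2445 = 0.526

0.526


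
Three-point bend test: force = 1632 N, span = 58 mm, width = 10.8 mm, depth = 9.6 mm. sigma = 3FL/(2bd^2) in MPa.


sigma = 3*1632*58/(2*10.8*9.6^2) = 142.7 MPa

142.7


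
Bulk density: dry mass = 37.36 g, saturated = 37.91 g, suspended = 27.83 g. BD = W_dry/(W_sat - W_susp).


BD = 37.36 / (37.91 - 27.83) = 37.36 / 10.08 = 3.706 g/cm^3

3.706


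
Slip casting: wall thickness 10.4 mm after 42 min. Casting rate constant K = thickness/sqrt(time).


K = 10.4 / sqrt(42) = 10.4 / 6.4807 = 1.605 mm/min^0.5

1.605


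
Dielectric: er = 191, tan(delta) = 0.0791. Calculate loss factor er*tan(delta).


Loss = 191 * 0.0791 = 15.108

15.108


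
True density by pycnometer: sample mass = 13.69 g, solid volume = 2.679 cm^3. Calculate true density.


TD = 13.69 / 2.679 = 5.11 g/cm^3

5.11


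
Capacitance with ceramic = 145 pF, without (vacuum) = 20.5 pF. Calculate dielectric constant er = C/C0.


er = 145 / 20.5 = 7.07

7.07


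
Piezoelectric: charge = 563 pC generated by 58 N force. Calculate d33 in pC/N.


d33 = 563 / 58 = 9.7 pC/N

9.7


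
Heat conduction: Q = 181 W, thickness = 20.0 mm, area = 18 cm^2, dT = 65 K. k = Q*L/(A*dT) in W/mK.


k = 181*20.0/1000/(18/10000*65) = 30.94 W/mK

30.94


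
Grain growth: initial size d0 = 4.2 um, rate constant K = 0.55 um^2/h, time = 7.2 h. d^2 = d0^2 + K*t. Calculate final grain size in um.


d^2 = 4.2^2 + 0.55*7.2 = 21.6
d = sqrt(21.6) = 4.65 um

4.65


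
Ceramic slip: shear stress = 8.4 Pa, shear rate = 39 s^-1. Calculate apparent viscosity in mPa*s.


eta = tau/gamma * 1000 = 8.4/39 * 1000 = 215.4 mPa*s

215.4


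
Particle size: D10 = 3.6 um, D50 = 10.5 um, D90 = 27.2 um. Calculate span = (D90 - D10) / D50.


Span = (27.2 - 3.6) / 10.5 = 23.6 / 10.5 = 2.248

2.248


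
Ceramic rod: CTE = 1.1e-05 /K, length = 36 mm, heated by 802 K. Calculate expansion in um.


dL = 1.1e-05 * 36 * 802 * 1000 = 317.592 um

317.592


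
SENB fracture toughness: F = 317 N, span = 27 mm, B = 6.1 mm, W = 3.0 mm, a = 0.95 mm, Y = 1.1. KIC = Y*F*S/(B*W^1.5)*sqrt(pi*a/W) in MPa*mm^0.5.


KIC = 1.1*317*27/(6.1*3.0^1.5)*sqrt(pi*0.95/3.0) = 296.26

296.26


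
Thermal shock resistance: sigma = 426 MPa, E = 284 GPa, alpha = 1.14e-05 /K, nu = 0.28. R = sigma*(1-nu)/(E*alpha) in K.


R = 426*(1-0.28)/(284*1000*1.14e-05) = 95 K

95


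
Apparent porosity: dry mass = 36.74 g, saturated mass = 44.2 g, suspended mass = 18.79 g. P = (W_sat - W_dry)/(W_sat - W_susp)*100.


P = (44.2 - 36.74) / (44.2 - 18.79) * 100 = 7.46 / 25.41 * 100 = 29.4%

29.4


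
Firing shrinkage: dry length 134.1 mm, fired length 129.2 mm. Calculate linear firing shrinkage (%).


FS = (134.1 - 129.2) / 134.1 * 100 = 3.65%

3.65


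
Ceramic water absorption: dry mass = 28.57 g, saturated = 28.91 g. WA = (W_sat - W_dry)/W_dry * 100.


WA = (28.91 - 28.57) / 28.57 * 100 = 1.19%

1.19


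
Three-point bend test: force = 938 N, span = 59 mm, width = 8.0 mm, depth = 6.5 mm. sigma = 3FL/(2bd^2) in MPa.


sigma = 3*938*59/(2*8.0*6.5^2) = 245.6 MPa

245.6


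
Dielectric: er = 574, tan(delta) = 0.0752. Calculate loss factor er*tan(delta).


Loss = 574 * 0.0752 = 43.165

43.165


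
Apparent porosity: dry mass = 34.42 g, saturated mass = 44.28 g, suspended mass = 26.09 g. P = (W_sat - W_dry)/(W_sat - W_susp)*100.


P = (44.28 - 34.42) / (44.28 - 26.09) * 100 = 9.86 / 18.19 * 100 = 54.2%

54.2


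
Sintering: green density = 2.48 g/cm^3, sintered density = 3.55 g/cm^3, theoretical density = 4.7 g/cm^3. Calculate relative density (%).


Relative = 3.55 / 4.7 * 100 = 75.5%

75.5


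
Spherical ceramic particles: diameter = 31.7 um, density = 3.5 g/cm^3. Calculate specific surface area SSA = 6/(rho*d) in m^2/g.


SSA = 6 / (3.5 * 31.7) = 0.054 m^2/g

0.054


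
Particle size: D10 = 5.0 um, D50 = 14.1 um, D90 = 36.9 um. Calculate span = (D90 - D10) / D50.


Span = (36.9 - 5.0) / 14.1 = 31.9 / 14.1 = 2.262

2.262


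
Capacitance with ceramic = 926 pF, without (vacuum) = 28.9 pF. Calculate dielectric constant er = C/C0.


er = 926 / 28.9 = 32.04

32.04


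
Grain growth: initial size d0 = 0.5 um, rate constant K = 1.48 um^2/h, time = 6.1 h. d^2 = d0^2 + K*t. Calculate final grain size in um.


d^2 = 0.5^2 + 1.48*6.1 = 9.278
d = sqrt(9.278) = 3.05 um

3.05


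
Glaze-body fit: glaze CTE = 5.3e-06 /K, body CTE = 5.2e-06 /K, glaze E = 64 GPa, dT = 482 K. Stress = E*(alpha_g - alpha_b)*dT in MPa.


Stress = 64*1000*(5.3e-06 - 5.2e-06)*482 = 3.1 MPa

3.1


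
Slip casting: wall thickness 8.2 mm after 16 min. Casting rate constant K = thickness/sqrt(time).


K = 8.2 / sqrt(16) = 8.2 / 4.0 = 2.05 mm/min^0.5

2.05


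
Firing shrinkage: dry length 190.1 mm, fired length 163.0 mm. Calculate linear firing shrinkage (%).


FS = (190.1 - 163.0) / 190.1 * 100 = 14.26%

14.26


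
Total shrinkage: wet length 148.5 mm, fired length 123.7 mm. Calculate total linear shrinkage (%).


TS = (148.5 - 123.7) / 148.5 * 100 = 16.7%

16.7


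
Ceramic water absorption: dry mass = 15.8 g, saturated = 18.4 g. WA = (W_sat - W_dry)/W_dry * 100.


WA = (18.4 - 15.8) / 15.8 * 100 = 16.46%

16.46


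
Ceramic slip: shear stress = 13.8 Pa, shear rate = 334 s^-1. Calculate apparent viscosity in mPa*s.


eta = tau/gamma * 1000 = 13.8/334 * 1000 = 41.3 mPa*s

41.3


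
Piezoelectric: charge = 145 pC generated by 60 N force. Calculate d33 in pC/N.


d33 = 145 / 60 = 2.4 pC/N

2.4


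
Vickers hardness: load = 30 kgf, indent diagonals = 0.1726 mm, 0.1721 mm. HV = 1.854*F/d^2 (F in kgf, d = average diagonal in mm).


d_avg = (0.1726+0.1721)/2 = 0.17235 mm
HV = 1.854*30/0.17235^2 = 1872

1872


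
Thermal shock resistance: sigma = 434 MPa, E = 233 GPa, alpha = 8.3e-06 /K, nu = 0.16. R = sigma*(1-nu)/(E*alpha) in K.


R = 434*(1-0.16)/(233*1000*8.3e-06) = 189 K

189


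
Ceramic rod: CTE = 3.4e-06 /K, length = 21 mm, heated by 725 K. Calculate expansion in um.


dL = 3.4e-06 * 21 * 725 * 1000 = 51.765 um

51.765


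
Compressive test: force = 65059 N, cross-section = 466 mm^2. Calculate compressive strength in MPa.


CS = 65059 / 466 = 139.6 MPa

139.6


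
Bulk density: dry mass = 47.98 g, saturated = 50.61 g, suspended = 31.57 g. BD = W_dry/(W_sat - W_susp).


BD = 47.98 / (50.61 - 31.57) = 47.98 / 19.04 = 2.52 g/cm^3

2.52


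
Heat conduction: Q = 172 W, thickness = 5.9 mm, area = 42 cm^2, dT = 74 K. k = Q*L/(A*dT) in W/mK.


k = 172*5.9/1000/(42/10000*74) = 3.27 W/mK

3.27


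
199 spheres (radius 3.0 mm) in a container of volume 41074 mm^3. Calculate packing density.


V_sphere = 4/3*pi*3.0^3 = 113.0973 mm^3
Total V = 199*113.0973 = 22506.3627 mm^3
PD = 22506.3627 / 41074 = 0.548

0.548


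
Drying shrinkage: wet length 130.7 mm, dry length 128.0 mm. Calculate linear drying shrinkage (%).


DS = (130.7 - 128.0) / 130.7 * 100 = 2.07%

2.07


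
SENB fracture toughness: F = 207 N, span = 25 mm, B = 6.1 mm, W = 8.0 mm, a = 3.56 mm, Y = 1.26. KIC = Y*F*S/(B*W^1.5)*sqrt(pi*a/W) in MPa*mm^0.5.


KIC = 1.26*207*25/(6.1*8.0^1.5)*sqrt(pi*3.56/8.0) = 55.86

55.86
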